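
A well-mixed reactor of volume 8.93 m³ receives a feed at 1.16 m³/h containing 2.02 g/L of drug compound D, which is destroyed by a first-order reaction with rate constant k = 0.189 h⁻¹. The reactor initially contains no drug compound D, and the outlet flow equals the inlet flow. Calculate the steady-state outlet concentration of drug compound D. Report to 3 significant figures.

Species balance: V dC/dt = Q C_in − Q C − k V C.
At steady state: 0 = Q C_in − (Q + kV) C_ss, so C_ss = Q C_in/(Q + kV).
C_ss = 1.16·2.02/(1.16 + 0.189·8.93) = 2.3432/2.8478 = 0.82282 g/L.

0.823 g/L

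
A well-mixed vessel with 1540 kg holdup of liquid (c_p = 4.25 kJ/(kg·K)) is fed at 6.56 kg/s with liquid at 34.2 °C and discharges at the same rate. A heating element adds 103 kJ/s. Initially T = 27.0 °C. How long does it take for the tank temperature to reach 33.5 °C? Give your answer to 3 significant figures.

M c_p dT/dt = ṁ c_p (T_in − T) + Q̇.
τ = M/ṁ = 234.76 s; T_ss = T_in + Q̇/(ṁ c_p) = 37.894 °C.
T(t) = T_ss + (T₀ − T_ss) e^(−t/τ). Set T = 33.5:
e^(−t/τ) = (33.5 − 37.894)/(27.0 − 37.894) = 0.40336
t = −234.76 · ln(0.40336) = 213.14 s.

213 s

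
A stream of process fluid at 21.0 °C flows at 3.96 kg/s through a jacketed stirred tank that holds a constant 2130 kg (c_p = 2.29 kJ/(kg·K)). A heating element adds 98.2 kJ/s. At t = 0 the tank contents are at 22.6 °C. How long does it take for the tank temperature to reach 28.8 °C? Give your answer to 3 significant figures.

599 s

Energy balance: M c_p dT/dt = ṁ c_p (T_in − T) + 98.2.
τ = M/ṁ = 537.88 s; T_ss = T_in + Q̇/(ṁ c_p) = 31.829 °C.
T(t) = T_ss + (T₀ − T_ss) e^(−t/τ). Set T = 28.8:
e^(−t/τ) = (28.8 − 31.829)/(22.6 − 31.829) = 0.32819
t = −537.88 · ln(0.32819) = 599.28 s.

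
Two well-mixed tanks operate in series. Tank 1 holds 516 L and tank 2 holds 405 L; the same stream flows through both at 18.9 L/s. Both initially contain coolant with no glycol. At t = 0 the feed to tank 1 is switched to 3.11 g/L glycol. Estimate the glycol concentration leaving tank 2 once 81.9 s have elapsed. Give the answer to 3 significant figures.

Time constants: τᵢ = Vᵢ/Q for each well-mixed tank.
τ₁ = 516/18.9 = 27.302 s; τ₂ = 405/18.9 = 21.429 s.
Tank 1: C₁ = C_in(1 − e^(−t/τ₁)). Tank 2 (τ₁ ≠ τ₂): C₂ = C_in[1 − (τ₁ e^(−t/τ₁) − τ₂ e^(−t/τ₂))/(τ₁ − τ₂)].
At t = 81.9: e^(−t/τ₁) = 0.049796, e^(−t/τ₂) = 0.021884.
C₂ = 3.11·[1 − (27.302·0.049796 − 21.429·0.021884)/(5.8730)] = 3.11·0.84836 = 2.6384 g/L.

2.64 g/L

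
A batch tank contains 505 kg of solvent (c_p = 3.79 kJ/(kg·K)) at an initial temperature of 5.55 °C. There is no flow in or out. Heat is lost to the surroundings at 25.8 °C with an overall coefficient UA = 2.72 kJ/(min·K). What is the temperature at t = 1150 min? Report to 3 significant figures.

Lumped-capacitance energy balance: M c_p dT/dt = UA(T_amb − T).
dT/dt = (T_ss − T)/τ with T_ss = T_amb = 25.800 °C, τ = M c_p/UA = 505·3.79/2.72 = 703.66 min.
This is linear first-order; T(t) = T_ss + (T₀ − T_ss) e^(−t/τ).
T(1150) = 25.800 + (-20.250)·0.19509 = 21.850 °C.

21.8 °C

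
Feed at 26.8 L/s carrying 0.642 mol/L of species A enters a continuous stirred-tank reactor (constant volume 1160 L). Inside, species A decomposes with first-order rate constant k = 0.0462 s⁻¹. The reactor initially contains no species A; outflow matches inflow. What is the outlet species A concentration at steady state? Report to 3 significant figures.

0.214 mol/L

Accumulation = in − out − consumed: V dC/dt = Q C_in − Q C − k V C.
At steady state: 0 = Q C_in − (Q + kV) C_ss, so C_ss = Q C_in/(Q + kV).
C_ss = 26.8·0.642/(26.8 + 0.0462·1160) = 17.206/80.392 = 0.21402 mol/L.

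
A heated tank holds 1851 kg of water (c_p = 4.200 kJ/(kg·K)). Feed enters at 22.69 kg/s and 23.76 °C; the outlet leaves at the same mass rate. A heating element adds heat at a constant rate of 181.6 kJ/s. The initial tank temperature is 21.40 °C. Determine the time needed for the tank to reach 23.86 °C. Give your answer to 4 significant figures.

70.13 s

M c_p dT/dt = ṁ c_p (T_in − T) + Q̇.
τ = M/ṁ = 81.5778 s; T_ss = T_in + Q̇/(ṁ c_p) = 25.6656 °C.
T(t) = T_ss + (T₀ − T_ss) e^(−t/τ). Set T = 23.86:
e^(−t/τ) = (23.86 − 25.6656)/(21.40 − 25.6656) = 0.423294
t = −81.5778 · ln(0.423294) = 70.1316 s.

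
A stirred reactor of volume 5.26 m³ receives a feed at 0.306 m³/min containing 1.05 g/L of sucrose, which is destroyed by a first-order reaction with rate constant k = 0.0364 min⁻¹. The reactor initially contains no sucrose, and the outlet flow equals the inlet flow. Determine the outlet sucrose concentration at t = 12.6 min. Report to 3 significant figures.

Species balance: V dC/dt = Q C_in − Q C − k V C.
dC/dt = (Q/V) C_in − (Q/V + k) C; effective rate a = Q/V + k = 0.058175 + 0.0364 = 0.094575 min⁻¹.
C_ss = Q C_in/(Q + kV) = 0.64588 g/L; C(t) = C_ss + (C₀ − C_ss) e^(−a t).
C(12.6) = 0.64588 + (-0.64588)·e^(−0.094575·12.6) = 0.64588 + (-0.64588)·0.30372 = 0.44971 g/L.

0.450 g/L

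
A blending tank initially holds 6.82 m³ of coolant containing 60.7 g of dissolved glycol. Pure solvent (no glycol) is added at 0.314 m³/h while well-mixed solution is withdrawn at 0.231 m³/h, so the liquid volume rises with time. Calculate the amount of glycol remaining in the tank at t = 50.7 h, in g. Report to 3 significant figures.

15.9 g

Let m(t) be the amount of glycol. Volume: V(t) = V₀ + (Q_in − Q_out) t = 6.82 + 0.083000 t; V(50.7) = 11.028 m³.
Solute balance: dm/dt = 0 − Q_out C = −Q_out m/V(t).
Separate: dm/m = −Q_out dt/V(t) ⇒ ln(m/m₀) = −(Q_out/(Q_in−Q_out)) ln(V/V₀).
m = m₀ (V₀/V)^(Q_out/(Q_in−Q_out)) = 60.7 × (6.82/11.028)^(2.7831) = 15.933 g.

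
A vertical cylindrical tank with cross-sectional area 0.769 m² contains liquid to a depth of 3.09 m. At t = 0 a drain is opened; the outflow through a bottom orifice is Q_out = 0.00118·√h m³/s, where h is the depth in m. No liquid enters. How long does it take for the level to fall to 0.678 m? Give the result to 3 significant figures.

1220 s

Mass balance (ρ constant): A dh/dt = −0.00118 √h.
Separate and integrate: 2(√h − √h₀) = −(0.00118/A) t.
t = 2A(√h₀ − √h)/0.00118 = 2·0.769·(√3.09 − √0.678)/0.00118
  = 1.5380 × (1.7578 − 0.82341) / 0.00118 = 1217.9 s.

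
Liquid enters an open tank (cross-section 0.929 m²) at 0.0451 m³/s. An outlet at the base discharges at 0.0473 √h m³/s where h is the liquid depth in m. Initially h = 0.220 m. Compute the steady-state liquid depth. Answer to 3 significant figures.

Unsteady balance on liquid volume: A dh/dt = Q_in − 0.0473 √h. At steady state dh/dt = 0:
Q_in = 0.0473 √h_ss ⇒ √h_ss = 0.0451/0.0473 = 0.95349.
h_ss = 0.95349² = 0.90914 m. (Since h₀ = 0.220 m < h_ss, the level will rise toward this value.)

0.909 m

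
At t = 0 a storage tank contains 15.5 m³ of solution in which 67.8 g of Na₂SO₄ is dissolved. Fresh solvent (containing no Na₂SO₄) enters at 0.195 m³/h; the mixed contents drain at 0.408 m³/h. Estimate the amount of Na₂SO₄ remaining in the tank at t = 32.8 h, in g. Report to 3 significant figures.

Total volume: dV/dt = Q_in − Q_out = -0.21300 m³/h, so V(t) = 15.5 − 0.21300 t and V(32.8) = 8.5136 m³.
No Na₂SO₄ enters, so dm/dt = −Q_out · (m/V).
Separate: dm/m = −Q_out dt/V(t) ⇒ ln(m/m₀) = −(Q_out/(Q_in−Q_out)) ln(V/V₀).
m = m₀ (V₀/V)^(Q_out/(Q_in−Q_out)) = 67.8 × (15.5/8.5136)^(-1.9155) = 21.517 g.

21.5 g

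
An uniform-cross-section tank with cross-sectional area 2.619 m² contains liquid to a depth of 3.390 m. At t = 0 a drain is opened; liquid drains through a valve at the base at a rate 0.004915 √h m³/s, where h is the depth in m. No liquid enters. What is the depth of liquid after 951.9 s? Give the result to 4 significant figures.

0.8987 m

A dh/dt = −Q_out = −0.004915 √h.
This is separable: 2 d(√h)/dt = −0.004915/A, so √h = √h₀ − (0.004915/(2A)) t.
√h = √3.390 − 0.004915·951.9/(2·2.619) = 1.84120 − 0.893201 = 0.947994.
h = 0.947994² = 0.898693 m.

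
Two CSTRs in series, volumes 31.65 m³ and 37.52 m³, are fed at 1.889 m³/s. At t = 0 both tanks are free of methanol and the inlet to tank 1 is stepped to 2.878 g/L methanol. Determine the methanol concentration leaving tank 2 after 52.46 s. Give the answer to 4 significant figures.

2.245 g/L

Species balance on tank i: dCᵢ/dt = (Cᵢ₋₁ − Cᵢ)/τᵢ with τᵢ = Vᵢ/Q.
τ₁ = 31.65/1.889 = 16.7549 s; τ₂ = 37.52/1.889 = 19.8624 s.
Tank 1: C₁ = C_in(1 − e^(−t/τ₁)). Tank 2 (τ₁ ≠ τ₂): C₂ = C_in[1 − (τ₁ e^(−t/τ₁) − τ₂ e^(−t/τ₂))/(τ₁ − τ₂)].
At t = 52.46: e^(−t/τ₁) = 0.0436730, e^(−t/τ₂) = 0.0712774.
C₂ = 2.878·[1 − (16.7549·0.0436730 − 19.8624·0.0712774)/(-3.10746)] = 2.878·0.779885 = 2.24451 g/L.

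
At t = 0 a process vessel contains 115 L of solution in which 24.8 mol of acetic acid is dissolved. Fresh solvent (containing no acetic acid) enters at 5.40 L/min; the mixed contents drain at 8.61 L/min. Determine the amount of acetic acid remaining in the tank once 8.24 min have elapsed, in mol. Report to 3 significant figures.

12.3 mol

Total volume: dV/dt = Q_in − Q_out = -3.2100 L/min, so V(t) = 115 − 3.2100 t and V(8.24) = 88.550 L.
Species balance (pure solvent in): dm/dt = −Q_out · m/V(t).
dm/m = −Q_out dt/(V₀ − 3.2100 t); integrating gives ln(m/m₀) = −(Q_out/(Q_in−Q_out)) ln(V/V₀).
m = m₀ (V₀/V)^(Q_out/(Q_in−Q_out)) = 24.8 × (115/88.550)^(-2.6822) = 12.302 mol.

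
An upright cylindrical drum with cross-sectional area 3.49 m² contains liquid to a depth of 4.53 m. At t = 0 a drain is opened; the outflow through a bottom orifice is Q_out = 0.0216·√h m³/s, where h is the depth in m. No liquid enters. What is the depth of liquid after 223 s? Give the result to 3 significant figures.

Accumulation of liquid (constant cross-section A): A dh/dt = −0.0216 √h.
Separate and integrate: 2(√h − √h₀) = −(0.0216/A) t.
√h = √4.53 − 0.0216·223/(2·3.49) = 2.1284 − 0.69009 = 1.4383.
h = 1.4383² = 2.0687 m.

2.07 m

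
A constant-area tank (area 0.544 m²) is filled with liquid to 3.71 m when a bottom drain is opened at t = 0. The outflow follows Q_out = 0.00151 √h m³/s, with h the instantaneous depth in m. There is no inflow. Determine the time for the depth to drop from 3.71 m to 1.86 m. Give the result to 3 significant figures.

405 s

With no inflow, A dh/dt = −0.00151 √h.
Separate and integrate: 2(√h − √h₀) = −(0.00151/A) t.
t = 2A(√h₀ − √h)/0.00151 = 2·0.544·(√3.71 − √1.86)/0.00151
  = 1.0880 × (1.9261 − 1.3638) / 0.00151 = 405.17 s.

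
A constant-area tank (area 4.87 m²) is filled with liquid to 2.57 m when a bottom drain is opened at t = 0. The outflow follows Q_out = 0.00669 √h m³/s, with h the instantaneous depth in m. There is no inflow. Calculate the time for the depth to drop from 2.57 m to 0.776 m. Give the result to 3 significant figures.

1050 s

A dh/dt = −Q_out = −0.00669 √h.
∫ h^(−1/2) dh = −(0.00669/A) ∫ dt, giving 2√h = 2√h₀ − (0.00669/A) t.
t = 2A(√h₀ − √h)/0.00669 = 2·4.87·(√2.57 − √0.776)/0.00669
  = 9.7400 × (1.6031 − 0.88091) / 0.00669 = 1051.5 s.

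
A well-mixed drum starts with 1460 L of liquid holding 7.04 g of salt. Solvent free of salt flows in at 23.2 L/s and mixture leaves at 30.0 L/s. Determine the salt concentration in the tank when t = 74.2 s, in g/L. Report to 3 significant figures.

0.00113 g/L

Let m(t) be the amount of salt. Volume: V(t) = V₀ + (Q_in − Q_out) t = 1460 − 6.8000 t; V(74.2) = 955.44 L.
Species balance (pure solvent in): dm/dt = −Q_out · m/V(t).
Separate: dm/m = −Q_out dt/V(t) ⇒ ln(m/m₀) = −(Q_out/(Q_in−Q_out)) ln(V/V₀).
m = m₀ (V₀/V)^(Q_out/(Q_in−Q_out)) = 7.04 × (1460/955.44)^(-4.4118) = 1.0843 g.
C = m/V = 1.0843/955.44 = 0.0011349 g/L.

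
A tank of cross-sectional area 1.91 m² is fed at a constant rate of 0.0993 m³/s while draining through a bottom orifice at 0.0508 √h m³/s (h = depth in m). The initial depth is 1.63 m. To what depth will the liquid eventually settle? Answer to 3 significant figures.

Level balance: A dh/dt = 0.0993 − 0.0508 √h. Setting dh/dt = 0:
Q_in = 0.0508 √h_ss ⇒ √h_ss = 0.0993/0.0508 = 1.9547.
h_ss = 1.9547² = 3.8209 m. (Since h₀ = 1.63 m < h_ss, the level will rise toward this value.)

3.82 m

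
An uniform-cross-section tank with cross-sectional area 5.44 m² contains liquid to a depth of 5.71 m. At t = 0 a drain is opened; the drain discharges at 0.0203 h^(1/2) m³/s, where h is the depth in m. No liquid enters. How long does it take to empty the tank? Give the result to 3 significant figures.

With no inflow, A dh/dt = −0.0203 √h.
∫ h^(−1/2) dh = −(0.0203/A) ∫ dt, giving 2√h = 2√h₀ − (0.0203/A) t.
Tank is empty when √h = 0: t_empty = 2A√h₀/0.0203.
t_empty = 2·5.44·√5.71/0.0203 = 10.880·2.3896/0.0203 = 1280.7 s.

1280 s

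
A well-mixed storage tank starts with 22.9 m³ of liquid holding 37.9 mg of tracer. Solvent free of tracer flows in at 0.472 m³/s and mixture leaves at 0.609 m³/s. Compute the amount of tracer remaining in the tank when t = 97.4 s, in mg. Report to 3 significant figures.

Let m(t) be the amount of tracer. Volume: V(t) = V₀ + (Q_in − Q_out) t = 22.9 − 0.13700 t; V(97.4) = 9.5562 m³.
Solute balance: dm/dt = 0 − Q_out C = −Q_out m/V(t).
Separate: dm/m = −Q_out dt/V(t) ⇒ ln(m/m₀) = −(Q_out/(Q_in−Q_out)) ln(V/V₀).
m = m₀ (V₀/V)^(Q_out/(Q_in−Q_out)) = 37.9 × (22.9/9.5562)^(-4.4453) = 0.77883 mg.

0.779 mg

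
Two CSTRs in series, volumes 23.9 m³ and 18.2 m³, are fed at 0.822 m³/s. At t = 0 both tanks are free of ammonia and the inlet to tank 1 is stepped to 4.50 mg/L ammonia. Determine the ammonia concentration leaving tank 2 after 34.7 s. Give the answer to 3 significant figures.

Time constants: τᵢ = Vᵢ/Q for each well-mixed tank.
τ₁ = 23.9/0.822 = 29.075 s; τ₂ = 18.2/0.822 = 22.141 s.
Solving the cascade with C₁(0)=C₂(0)=0 gives C₂(t) = C_in[1 − (τ₁ e^(−t/τ₁) − τ₂ e^(−t/τ₂))/(τ₁ − τ₂)].
At t = 34.7: e^(−t/τ₁) = 0.30317, e^(−t/τ₂) = 0.20862.
C₂ = 4.50·[1 − (29.075·0.30317 − 22.141·0.20862)/(6.9343)] = 4.50·0.39493 = 1.7772 mg/L.

1.78 mg/L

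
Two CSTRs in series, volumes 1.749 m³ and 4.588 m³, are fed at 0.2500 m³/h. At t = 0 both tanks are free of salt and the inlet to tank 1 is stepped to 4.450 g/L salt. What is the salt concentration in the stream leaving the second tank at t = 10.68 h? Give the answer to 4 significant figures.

Time constants: τᵢ = Vᵢ/Q for each well-mixed tank.
τ₁ = 1.749/0.2500 = 6.99600 h; τ₂ = 4.588/0.2500 = 18.3520 h.
Tank 1: C₁ = C_in(1 − e^(−t/τ₁)). Tank 2 (τ₁ ≠ τ₂): C₂ = C_in[1 − (τ₁ e^(−t/τ₁) − τ₂ e^(−t/τ₂))/(τ₁ − τ₂)].
At t = 10.68: e^(−t/τ₁) = 0.217276, e^(−t/τ₂) = 0.558806.
C₂ = 4.450·[1 − (6.99600·0.217276 − 18.3520·0.558806)/(-11.3560)] = 4.450·0.230790 = 1.02702 g/L.

1.027 g/L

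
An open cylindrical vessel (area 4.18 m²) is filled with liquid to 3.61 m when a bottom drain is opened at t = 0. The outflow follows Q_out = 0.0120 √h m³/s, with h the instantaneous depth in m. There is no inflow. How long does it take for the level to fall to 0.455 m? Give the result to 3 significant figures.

854 s

Volume balance on the tank: A dh/dt = −0.0120 √h.
∫ h^(−1/2) dh = −(0.0120/A) ∫ dt, giving 2√h = 2√h₀ − (0.0120/A) t.
t = 2A(√h₀ − √h)/0.0120 = 2·4.18·(√3.61 − √0.455)/0.0120
  = 8.3600 × (1.9000 − 0.67454) / 0.0120 = 853.74 s.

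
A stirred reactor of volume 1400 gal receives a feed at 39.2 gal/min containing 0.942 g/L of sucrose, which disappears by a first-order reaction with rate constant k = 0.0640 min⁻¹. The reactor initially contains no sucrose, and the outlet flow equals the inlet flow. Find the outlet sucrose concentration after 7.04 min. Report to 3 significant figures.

0.137 g/L

Species balance: V dC/dt = Q C_in − Q C − k V C.
This is linear with rate a = Q/V + k = 0.092000 min⁻¹.
C_ss = Q C_in/(Q + kV) = 0.28670 g/L; C(t) = C_ss + (C₀ − C_ss) e^(−a t).
C(7.04) = 0.28670 + (-0.28670)·e^(−0.092000·7.04) = 0.28670 + (-0.28670)·0.52326 = 0.13668 g/L.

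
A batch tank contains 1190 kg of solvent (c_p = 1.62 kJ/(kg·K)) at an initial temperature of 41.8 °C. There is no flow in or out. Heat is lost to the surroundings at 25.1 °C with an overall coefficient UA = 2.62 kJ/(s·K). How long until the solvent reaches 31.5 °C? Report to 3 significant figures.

706 s

Unsteady energy balance on the tank contents: M c_p dT/dt = −UA(T − T_amb).
τ = M c_p/UA = 735.80 s; T_ss = T_amb = 25.100 °C.
T(t) = T_ss + (T₀ − T_ss)e^(−t/τ); set T = 31.5:
t = −τ ln[(T − T_ss)/(T₀ − T_ss)] = −735.80 · ln(0.38323) = 705.72 s.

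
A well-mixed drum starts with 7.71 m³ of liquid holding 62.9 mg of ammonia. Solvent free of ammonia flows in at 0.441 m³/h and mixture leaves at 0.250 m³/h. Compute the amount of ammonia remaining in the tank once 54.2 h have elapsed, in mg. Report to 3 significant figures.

Total volume: dV/dt = Q_in − Q_out = 0.19100 m³/h, so V(t) = 7.71 + 0.19100 t and V(54.2) = 18.062 m³.
No ammonia enters, so dm/dt = −Q_out · (m/V).
dm/m = −Q_out dt/(V₀ + 0.19100 t); integrating gives ln(m/m₀) = −(Q_out/(Q_in−Q_out)) ln(V/V₀).
m = m₀ (V₀/V)^(Q_out/(Q_in−Q_out)) = 62.9 × (7.71/18.062)^(1.3089) = 20.641 mg.

20.6 mg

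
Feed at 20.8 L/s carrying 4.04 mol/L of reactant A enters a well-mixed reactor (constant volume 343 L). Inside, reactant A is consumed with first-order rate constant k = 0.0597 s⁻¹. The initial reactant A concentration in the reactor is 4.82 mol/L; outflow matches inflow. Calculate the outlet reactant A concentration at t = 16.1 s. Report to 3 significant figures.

V dC/dt = Q(C_in − C) − k V C.
dC/dt = (Q/V) C_in − (Q/V + k) C; effective rate a = Q/V + k = 0.060641 + 0.0597 = 0.12034 s⁻¹.
C_ss = Q C_in/(Q + kV) = 2.0358 mol/L; C(t) = C_ss + (C₀ − C_ss) e^(−a t).
C(16.1) = 2.0358 + (2.7842)·e^(−0.12034·16.1) = 2.0358 + (2.7842)·0.14406 = 2.4369 mol/L.

2.44 mol/L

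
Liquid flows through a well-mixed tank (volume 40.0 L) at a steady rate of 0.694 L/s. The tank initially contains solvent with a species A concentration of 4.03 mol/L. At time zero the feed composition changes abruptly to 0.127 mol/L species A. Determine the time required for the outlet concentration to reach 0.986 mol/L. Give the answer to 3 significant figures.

Species balance: V dC/dt = Q(C_in − C) ⇒ τ = V/Q = 57.637 s.
C(t) = C_in + (C₀ − C_in) e^(−t/τ). Set C = 0.986 and solve for t:
e^(−t/τ) = (C − C_in)/(C₀ − C_in) = (0.986 − 0.127)/(4.03 − 0.127) = 0.22009
t = −τ ln(…) = 57.637 × 1.5137 = 87.247 s.

87.2 s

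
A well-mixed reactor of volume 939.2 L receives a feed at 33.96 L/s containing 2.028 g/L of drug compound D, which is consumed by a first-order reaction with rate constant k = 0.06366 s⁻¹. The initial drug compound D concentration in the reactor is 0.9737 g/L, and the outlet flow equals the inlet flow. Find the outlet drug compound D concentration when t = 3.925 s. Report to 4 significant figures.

0.8962 g/L

Species balance: V dC/dt = Q C_in − Q C − k V C.
This is linear with rate a = Q/V + k = 0.0998184 s⁻¹.
C_ss = Q C_in/(Q + kV) = 0.734627 g/L; C(t) = C_ss + (C₀ − C_ss) e^(−a t).
C(3.925) = 0.734627 + (0.239073)·e^(−0.0998184·3.925) = 0.734627 + (0.239073)·0.675848 = 0.896204 g/L.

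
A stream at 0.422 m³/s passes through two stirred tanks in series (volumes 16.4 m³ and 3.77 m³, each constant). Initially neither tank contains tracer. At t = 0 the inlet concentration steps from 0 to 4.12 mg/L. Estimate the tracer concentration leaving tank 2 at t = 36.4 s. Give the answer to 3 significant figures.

2.04 mg/L

Each tank obeys Vᵢ dCᵢ/dt = Q(Cᵢ₋₁ − Cᵢ), so τᵢ = Vᵢ/Q.
τ₁ = 16.4/0.422 = 38.863 s; τ₂ = 3.77/0.422 = 8.9336 s.
Solving the cascade with C₁(0)=C₂(0)=0 gives C₂(t) = C_in[1 − (τ₁ e^(−t/τ₁) − τ₂ e^(−t/τ₂))/(τ₁ − τ₂)].
At t = 36.4: e^(−t/τ₁) = 0.39194, e^(−t/τ₂) = 0.017001.
C₂ = 4.12·[1 − (38.863·0.39194 − 8.9336·0.017001)/(29.929)] = 4.12·0.49614 = 2.0441 mg/L.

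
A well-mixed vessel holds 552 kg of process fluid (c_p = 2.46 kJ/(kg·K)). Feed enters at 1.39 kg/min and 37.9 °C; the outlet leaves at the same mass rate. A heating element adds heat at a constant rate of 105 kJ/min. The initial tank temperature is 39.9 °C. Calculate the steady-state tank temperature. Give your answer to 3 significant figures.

M c_p dT/dt = ṁ c_p (T_in − T) + Q̇.
At steady state dT/dt = 0 ⇒ T_ss = T_in + Q̇/(ṁ c_p) = 37.9 + 105/(1.39·2.46) = 68.607 °C.

68.6 °C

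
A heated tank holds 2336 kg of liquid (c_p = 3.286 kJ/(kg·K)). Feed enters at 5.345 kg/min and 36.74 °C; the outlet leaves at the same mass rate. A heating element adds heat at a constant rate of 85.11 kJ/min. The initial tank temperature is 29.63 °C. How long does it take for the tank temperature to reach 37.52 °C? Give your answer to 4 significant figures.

M c_p dT/dt = ṁ c_p (T_in − T) + Q̇.
τ = M/ṁ = 437.044 min; T_ss = T_in + Q̇/(ṁ c_p) = 41.5858 °C.
T(t) = T_ss + (T₀ − T_ss) e^(−t/τ). Set T = 37.52:
e^(−t/τ) = (37.52 − 41.5858)/(29.63 − 41.5858) = 0.340069
t = −437.044 · ln(0.340069) = 471.398 min.

471.4 min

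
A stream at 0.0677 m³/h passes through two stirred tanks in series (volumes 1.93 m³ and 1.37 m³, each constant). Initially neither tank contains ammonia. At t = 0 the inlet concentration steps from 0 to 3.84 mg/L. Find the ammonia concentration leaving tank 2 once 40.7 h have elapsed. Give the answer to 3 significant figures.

Time constants: τᵢ = Vᵢ/Q for each well-mixed tank.
τ₁ = 1.93/0.0677 = 28.508 h; τ₂ = 1.37/0.0677 = 20.236 h.
Solving the cascade with C₁(0)=C₂(0)=0 gives C₂(t) = C_in[1 − (τ₁ e^(−t/τ₁) − τ₂ e^(−t/τ₂))/(τ₁ − τ₂)].
At t = 40.7: e^(−t/τ₁) = 0.23987, e^(−t/τ₂) = 0.13382.
C₂ = 3.84·[1 − (28.508·0.23987 − 20.236·0.13382)/(8.2718)] = 3.84·0.50070 = 1.9227 mg/L.

1.92 mg/L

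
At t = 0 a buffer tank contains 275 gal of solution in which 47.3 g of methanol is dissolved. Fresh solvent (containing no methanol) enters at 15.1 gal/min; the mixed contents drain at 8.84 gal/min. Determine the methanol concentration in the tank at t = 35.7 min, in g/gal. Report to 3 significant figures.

Let m(t) be the amount of methanol. Volume: V(t) = V₀ + (Q_in − Q_out) t = 275 + 6.2600 t; V(35.7) = 498.48 gal.
Solute balance: dm/dt = 0 − Q_out C = −Q_out m/V(t).
dm/m = −Q_out dt/(V₀ + 6.2600 t); integrating gives ln(m/m₀) = −(Q_out/(Q_in−Q_out)) ln(V/V₀).
m = m₀ (V₀/V)^(Q_out/(Q_in−Q_out)) = 47.3 × (275/498.48)^(1.4121) = 20.421 g.
C = m/V = 20.421/498.48 = 0.040967 g/gal.

0.0410 g/gal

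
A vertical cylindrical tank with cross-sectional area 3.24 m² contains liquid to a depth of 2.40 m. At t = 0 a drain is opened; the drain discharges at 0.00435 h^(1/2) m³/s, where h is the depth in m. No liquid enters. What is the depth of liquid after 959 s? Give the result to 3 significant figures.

With no inflow, A dh/dt = −0.00435 √h.
Separate and integrate: 2(√h − √h₀) = −(0.00435/A) t.
√h = √2.40 − 0.00435·959/(2·3.24) = 1.5492 − 0.64377 = 0.90542.
h = 0.90542² = 0.81979 m.

0.820 m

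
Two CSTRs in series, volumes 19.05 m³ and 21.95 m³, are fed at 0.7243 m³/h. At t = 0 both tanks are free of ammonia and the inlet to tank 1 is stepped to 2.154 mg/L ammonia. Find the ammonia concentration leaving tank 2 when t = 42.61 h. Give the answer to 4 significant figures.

0.9577 mg/L

Time constants: τᵢ = Vᵢ/Q for each well-mixed tank.
τ₁ = 19.05/0.7243 = 26.3013 h; τ₂ = 21.95/0.7243 = 30.3051 h.
Tank 1: C₁ = C_in(1 − e^(−t/τ₁)). Tank 2 (τ₁ ≠ τ₂): C₂ = C_in[1 − (τ₁ e^(−t/τ₁) − τ₂ e^(−t/τ₂))/(τ₁ − τ₂)].
At t = 42.61: e^(−t/τ₁) = 0.197884, e^(−t/τ₂) = 0.245114.
C₂ = 2.154·[1 − (26.3013·0.197884 − 30.3051·0.245114)/(-4.00387)] = 2.154·0.444635 = 0.957744 mg/L.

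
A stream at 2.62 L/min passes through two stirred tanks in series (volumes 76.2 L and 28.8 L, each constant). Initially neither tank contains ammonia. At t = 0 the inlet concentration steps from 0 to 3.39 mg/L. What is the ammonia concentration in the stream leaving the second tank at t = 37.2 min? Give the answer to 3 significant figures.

1.94 mg/L

Each tank obeys Vᵢ dCᵢ/dt = Q(Cᵢ₋₁ − Cᵢ), so τᵢ = Vᵢ/Q.
τ₁ = 76.2/2.62 = 29.084 min; τ₂ = 28.8/2.62 = 10.992 min.
Solving the cascade with C₁(0)=C₂(0)=0 gives C₂(t) = C_in[1 − (τ₁ e^(−t/τ₁) − τ₂ e^(−t/τ₂))/(τ₁ − τ₂)].
At t = 37.2: e^(−t/τ₁) = 0.27830, e^(−t/τ₂) = 0.033906.
C₂ = 3.39·[1 − (29.084·0.27830 − 10.992·0.033906)/(18.092)] = 3.39·0.57321 = 1.9432 mg/L.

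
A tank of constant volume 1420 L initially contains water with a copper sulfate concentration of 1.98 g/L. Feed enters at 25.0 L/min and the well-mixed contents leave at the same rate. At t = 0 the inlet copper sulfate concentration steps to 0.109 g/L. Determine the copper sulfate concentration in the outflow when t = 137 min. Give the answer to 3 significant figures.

Transient balance on the dissolved component: V dC/dt = Q(C_in − C).
Rewrite as dC/dt + C/τ = C_in/τ, τ = V/Q = 56.800 min.
This is linear first-order; C(t) = C_in + (C₀ − C_in) e^(−t/τ).
C(137) = 0.109 + (1.98 − 0.109)·e^(−137/56.800) = 0.109 + (1.8710)·0.089638 = 0.27671 g/L.

0.277 g/L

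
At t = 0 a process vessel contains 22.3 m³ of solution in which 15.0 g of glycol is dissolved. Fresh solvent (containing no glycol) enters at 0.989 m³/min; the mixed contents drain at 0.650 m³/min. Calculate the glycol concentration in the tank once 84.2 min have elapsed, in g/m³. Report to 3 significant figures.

Total volume: dV/dt = Q_in − Q_out = 0.33900 m³/min, so V(t) = 22.3 + 0.33900 t and V(84.2) = 50.844 m³.
Species balance (pure solvent in): dm/dt = −Q_out · m/V(t).
dm/m = −Q_out dt/(V₀ + 0.33900 t); integrating gives ln(m/m₀) = −(Q_out/(Q_in−Q_out)) ln(V/V₀).
m = m₀ (V₀/V)^(Q_out/(Q_in−Q_out)) = 15.0 × (22.3/50.844)^(1.9174) = 3.0888 g.
C = m/V = 3.0888/50.844 = 0.060751 g/m³.

0.0608 g/m³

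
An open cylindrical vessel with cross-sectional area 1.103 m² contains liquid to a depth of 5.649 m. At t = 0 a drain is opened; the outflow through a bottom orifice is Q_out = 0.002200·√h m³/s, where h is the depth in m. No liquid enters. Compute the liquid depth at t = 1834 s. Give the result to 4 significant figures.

Mass balance (ρ constant): A dh/dt = −0.002200 √h.
Separate and integrate: 2(√h − √h₀) = −(0.002200/A) t.
√h = √5.649 − 0.002200·1834/(2·1.103) = 2.37676 − 1.82901 = 0.547751.
h = 0.547751² = 0.300031 m.

0.3000 m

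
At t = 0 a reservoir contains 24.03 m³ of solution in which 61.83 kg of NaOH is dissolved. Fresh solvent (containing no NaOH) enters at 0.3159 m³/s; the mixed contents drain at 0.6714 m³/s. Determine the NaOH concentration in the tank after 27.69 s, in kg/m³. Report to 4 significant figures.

1.611 kg/m³

Total volume: dV/dt = Q_in − Q_out = -0.355500 m³/s, so V(t) = 24.03 − 0.355500 t and V(27.69) = 14.1862 m³.
Solute balance: dm/dt = 0 − Q_out C = −Q_out m/V(t).
dm/m = −Q_out dt/(V₀ − 0.355500 t); integrating gives ln(m/m₀) = −(Q_out/(Q_in−Q_out)) ln(V/V₀).
m = m₀ (V₀/V)^(Q_out/(Q_in−Q_out)) = 61.83 × (24.03/14.1862)^(-1.88861) = 22.8518 kg.
C = m/V = 22.8518/14.1862 = 1.61085 kg/m³.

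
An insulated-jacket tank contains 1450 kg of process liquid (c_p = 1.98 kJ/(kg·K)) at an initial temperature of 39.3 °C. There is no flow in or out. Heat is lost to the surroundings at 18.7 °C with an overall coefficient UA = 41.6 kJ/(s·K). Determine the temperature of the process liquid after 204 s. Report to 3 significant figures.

M c_p dT/dt = −UA(T − T_amb).
dT/dt = (T_ss − T)/τ with T_ss = T_amb = 18.700 °C, τ = M c_p/UA = 1450·1.98/41.6 = 69.014 s.
T approaches T_ss exponentially: T(t) = T_ss + (T₀ − T_ss) e^(−t/τ).
T(204) = 18.700 + (20.600)·0.052032 = 19.772 °C.

19.8 °C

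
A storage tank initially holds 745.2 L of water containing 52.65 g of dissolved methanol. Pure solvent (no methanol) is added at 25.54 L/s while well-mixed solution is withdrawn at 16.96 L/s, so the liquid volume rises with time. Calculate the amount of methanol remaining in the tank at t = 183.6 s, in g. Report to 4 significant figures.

Let m(t) be the amount of methanol. Volume: V(t) = V₀ + (Q_in − Q_out) t = 745.2 + 8.58000 t; V(183.6) = 2320.49 L.
Species balance (pure solvent in): dm/dt = −Q_out · m/V(t).
dm/m = −Q_out dt/(V₀ + 8.58000 t); integrating gives ln(m/m₀) = −(Q_out/(Q_in−Q_out)) ln(V/V₀).
m = m₀ (V₀/V)^(Q_out/(Q_in−Q_out)) = 52.65 × (745.2/2320.49)^(1.97669) = 5.57551 g.

5.576 g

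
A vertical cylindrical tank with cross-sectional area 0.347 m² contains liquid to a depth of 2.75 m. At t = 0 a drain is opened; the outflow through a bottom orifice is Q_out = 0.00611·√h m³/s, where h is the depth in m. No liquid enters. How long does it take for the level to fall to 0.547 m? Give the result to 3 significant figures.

104 s

Unsteady balance on liquid volume: A dh/dt = −0.00611 √h.
Separate and integrate: 2(√h − √h₀) = −(0.00611/A) t.
t = 2A(√h₀ − √h)/0.00611 = 2·0.347·(√2.75 − √0.547)/0.00611
  = 0.69400 × (1.6583 − 0.73959) / 0.00611 = 104.35 s.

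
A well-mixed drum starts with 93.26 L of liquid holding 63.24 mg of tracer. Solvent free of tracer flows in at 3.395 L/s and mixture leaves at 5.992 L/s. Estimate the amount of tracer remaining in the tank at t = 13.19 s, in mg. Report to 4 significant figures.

Let m(t) be the amount of tracer. Volume: V(t) = V₀ + (Q_in − Q_out) t = 93.26 − 2.59700 t; V(13.19) = 59.0056 L.
Species balance (pure solvent in): dm/dt = −Q_out · m/V(t).
Separate: dm/m = −Q_out dt/V(t) ⇒ ln(m/m₀) = −(Q_out/(Q_in−Q_out)) ln(V/V₀).
m = m₀ (V₀/V)^(Q_out/(Q_in−Q_out)) = 63.24 × (93.26/59.0056)^(-2.30728) = 21.9938 mg.

21.99 mg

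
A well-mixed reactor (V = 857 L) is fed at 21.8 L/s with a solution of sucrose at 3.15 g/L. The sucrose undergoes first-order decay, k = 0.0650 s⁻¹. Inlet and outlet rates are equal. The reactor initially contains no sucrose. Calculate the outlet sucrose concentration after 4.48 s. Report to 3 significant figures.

Species balance: V dC/dt = Q C_in − Q C − k V C.
This is linear with rate a = Q/V + k = 0.090438 s⁻¹.
C_ss = Q C_in/(Q + kV) = 0.88601 g/L; C(t) = C_ss + (C₀ − C_ss) e^(−a t).
C(4.48) = 0.88601 + (-0.88601)·e^(−0.090438·4.48) = 0.88601 + (-0.88601)·0.66687 = 0.29516 g/L.

0.295 g/L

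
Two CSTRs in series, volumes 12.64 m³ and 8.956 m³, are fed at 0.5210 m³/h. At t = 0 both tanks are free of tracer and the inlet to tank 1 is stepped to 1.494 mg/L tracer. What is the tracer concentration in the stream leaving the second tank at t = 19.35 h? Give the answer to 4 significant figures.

0.3635 mg/L

Species balance on tank i: dCᵢ/dt = (Cᵢ₋₁ − Cᵢ)/τᵢ with τᵢ = Vᵢ/Q.
τ₁ = 12.64/0.5210 = 24.2610 h; τ₂ = 8.956/0.5210 = 17.1900 h.
Solving the cascade with C₁(0)=C₂(0)=0 gives C₂(t) = C_in[1 − (τ₁ e^(−t/τ₁) − τ₂ e^(−t/τ₂))/(τ₁ − τ₂)].
At t = 19.35: e^(−t/τ₁) = 0.450420, e^(−t/τ₂) = 0.324440.
C₂ = 1.494·[1 − (24.2610·0.450420 − 17.1900·0.324440)/(7.07102)] = 1.494·0.243318 = 0.363517 mg/L.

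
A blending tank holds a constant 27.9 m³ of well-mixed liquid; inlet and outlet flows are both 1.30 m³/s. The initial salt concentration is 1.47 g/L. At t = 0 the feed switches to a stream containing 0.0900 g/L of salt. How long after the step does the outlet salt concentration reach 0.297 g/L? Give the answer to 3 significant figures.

40.7 s

Species balance: V dC/dt = Q(C_in − C) ⇒ τ = V/Q = 21.462 s.
C(t) = C_in + (C₀ − C_in) e^(−t/τ). Set C = 0.297 and solve for t:
e^(−t/τ) = (C − C_in)/(C₀ − C_in) = (0.297 − 0.0900)/(1.47 − 0.0900) = 0.15000
t = −τ ln(…) = 21.462 × 1.8971 = 40.715 s.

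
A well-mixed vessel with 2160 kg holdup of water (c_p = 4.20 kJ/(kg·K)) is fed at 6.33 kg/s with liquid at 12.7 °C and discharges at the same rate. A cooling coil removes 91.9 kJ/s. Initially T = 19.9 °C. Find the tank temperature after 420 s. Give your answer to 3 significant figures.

12.4 °C

Unsteady energy balance on the tank contents: M c_p dT/dt = ṁ c_p (T_in − T) − 91.9.
Rearrange: dT/dt = (T_ss − T)/τ with τ = M/ṁ = 341.23 s and T_ss = T_in − Q̇/(ṁ c_p) = 9.2433 °C.
This is linear first-order; T(t) = T_ss + (T₀ − T_ss) e^(−t/τ).
T(420) = 9.2433 + (10.657)·e^(−420/341.23) = 9.2433 + (10.657)·0.29205 = 12.356 °C.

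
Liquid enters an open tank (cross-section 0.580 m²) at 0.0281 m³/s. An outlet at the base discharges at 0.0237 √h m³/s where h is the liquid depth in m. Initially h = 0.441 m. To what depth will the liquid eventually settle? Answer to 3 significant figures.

A dh/dt = Q_in − 0.0237 √h. Steady state requires inflow = outflow:
Q_in = 0.0237 √h_ss ⇒ √h_ss = 0.0281/0.0237 = 1.1857.
h_ss = 1.1857² = 1.4058 m. (Since h₀ = 0.441 m < h_ss, the level will rise toward this value.)

1.41 m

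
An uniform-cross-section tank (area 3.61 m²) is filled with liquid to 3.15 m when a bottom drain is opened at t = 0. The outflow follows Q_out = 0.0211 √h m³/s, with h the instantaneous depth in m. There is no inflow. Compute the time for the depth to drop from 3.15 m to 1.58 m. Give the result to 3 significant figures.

177 s

With no inflow, A dh/dt = −0.0211 √h.
This is separable: 2 d(√h)/dt = −0.0211/A, so √h = √h₀ − (0.0211/(2A)) t.
t = 2A(√h₀ − √h)/0.0211 = 2·3.61·(√3.15 − √1.58)/0.0211
  = 7.2200 × (1.7748 − 1.2570) / 0.0211 = 177.20 s.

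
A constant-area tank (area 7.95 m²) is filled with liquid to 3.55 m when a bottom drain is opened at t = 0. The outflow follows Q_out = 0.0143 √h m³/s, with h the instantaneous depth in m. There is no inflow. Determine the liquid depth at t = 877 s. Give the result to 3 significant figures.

1.20 m

Volume balance on the tank: A dh/dt = −0.0143 √h.
∫ h^(−1/2) dh = −(0.0143/A) ∫ dt, giving 2√h = 2√h₀ − (0.0143/A) t.
√h = √3.55 − 0.0143·877/(2·7.95) = 1.8841 − 0.78875 = 1.0954.
h = 1.0954² = 1.1999 m.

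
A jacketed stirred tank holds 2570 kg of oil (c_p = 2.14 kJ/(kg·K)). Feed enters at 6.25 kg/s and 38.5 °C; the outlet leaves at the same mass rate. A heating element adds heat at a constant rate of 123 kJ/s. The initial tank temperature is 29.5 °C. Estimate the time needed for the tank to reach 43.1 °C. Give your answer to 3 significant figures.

Unsteady energy balance on the tank contents: M c_p dT/dt = ṁ c_p (T_in − T) + 123.
τ = M/ṁ = 411.20 s; T_ss = T_in + Q̇/(ṁ c_p) = 47.696 °C.
T(t) = T_ss + (T₀ − T_ss) e^(−t/τ). Set T = 43.1:
e^(−t/τ) = (43.1 − 47.696)/(29.5 − 47.696) = 0.25259
t = −411.20 · ln(0.25259) = 565.80 s.

566 s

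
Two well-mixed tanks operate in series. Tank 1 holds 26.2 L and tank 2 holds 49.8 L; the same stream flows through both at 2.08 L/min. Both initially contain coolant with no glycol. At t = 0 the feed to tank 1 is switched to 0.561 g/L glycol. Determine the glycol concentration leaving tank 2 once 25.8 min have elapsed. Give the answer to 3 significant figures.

Each tank obeys Vᵢ dCᵢ/dt = Q(Cᵢ₋₁ − Cᵢ), so τᵢ = Vᵢ/Q.
τ₁ = 26.2/2.08 = 12.596 min; τ₂ = 49.8/2.08 = 23.942 min.
Tank 1: C₁ = C_in(1 − e^(−t/τ₁)). Tank 2 (τ₁ ≠ τ₂): C₂ = C_in[1 − (τ₁ e^(−t/τ₁) − τ₂ e^(−t/τ₂))/(τ₁ − τ₂)].
At t = 25.8: e^(−t/τ₁) = 0.12896, e^(−t/τ₂) = 0.34041.
C₂ = 0.561·[1 − (12.596·0.12896 − 23.942·0.34041)/(-11.346)] = 0.561·0.42484 = 0.23833 g/L.

0.238 g/L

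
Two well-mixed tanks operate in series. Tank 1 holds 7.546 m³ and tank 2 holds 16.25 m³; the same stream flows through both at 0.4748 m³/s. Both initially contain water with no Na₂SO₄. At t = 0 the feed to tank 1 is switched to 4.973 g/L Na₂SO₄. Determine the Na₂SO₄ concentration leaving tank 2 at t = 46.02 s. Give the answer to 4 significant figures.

Species balance on tank i: dCᵢ/dt = (Cᵢ₋₁ − Cᵢ)/τᵢ with τᵢ = Vᵢ/Q.
τ₁ = 7.546/0.4748 = 15.8930 s; τ₂ = 16.25/0.4748 = 34.2249 s.
Tank 1: C₁ = C_in(1 − e^(−t/τ₁)). Tank 2 (τ₁ ≠ τ₂): C₂ = C_in[1 − (τ₁ e^(−t/τ₁) − τ₂ e^(−t/τ₂))/(τ₁ − τ₂)].
At t = 46.02: e^(−t/τ₁) = 0.0552651, e^(−t/τ₂) = 0.260635.
C₂ = 4.973·[1 − (15.8930·0.0552651 − 34.2249·0.260635)/(-18.3319)] = 4.973·0.561318 = 2.79143 g/L.

2.791 g/L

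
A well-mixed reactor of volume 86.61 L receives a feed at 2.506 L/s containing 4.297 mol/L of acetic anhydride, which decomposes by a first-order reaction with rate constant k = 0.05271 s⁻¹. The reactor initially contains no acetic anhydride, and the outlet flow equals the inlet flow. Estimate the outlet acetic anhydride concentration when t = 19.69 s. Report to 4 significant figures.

1.218 mol/L

Accumulation = in − out − consumed: V dC/dt = Q C_in − Q C − k V C.
dC/dt = (Q/V) C_in − (Q/V + k) C; effective rate a = Q/V + k = 0.0289343 + 0.05271 = 0.0816443 s⁻¹.
C_ss = Q C_in/(Q + kV) = 1.52283 mol/L; C(t) = C_ss + (C₀ − C_ss) e^(−a t).
C(19.69) = 1.52283 + (-1.52283)·e^(−0.0816443·19.69) = 1.52283 + (-1.52283)·0.200373 = 1.21770 mol/L.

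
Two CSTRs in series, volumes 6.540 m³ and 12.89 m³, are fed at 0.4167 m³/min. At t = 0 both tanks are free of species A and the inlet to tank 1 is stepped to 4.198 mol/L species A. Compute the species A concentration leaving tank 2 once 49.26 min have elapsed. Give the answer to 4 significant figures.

Species balance on tank i: dCᵢ/dt = (Cᵢ₋₁ − Cᵢ)/τᵢ with τᵢ = Vᵢ/Q.
τ₁ = 6.540/0.4167 = 15.6947 min; τ₂ = 12.89/0.4167 = 30.9335 min.
Tank 1: C₁ = C_in(1 − e^(−t/τ₁)). Tank 2 (τ₁ ≠ τ₂): C₂ = C_in[1 − (τ₁ e^(−t/τ₁) − τ₂ e^(−t/τ₂))/(τ₁ − τ₂)].
At t = 49.26: e^(−t/τ₁) = 0.0433421, e^(−t/τ₂) = 0.203427.
C₂ = 4.198·[1 − (15.6947·0.0433421 − 30.9335·0.203427)/(-15.2388)] = 4.198·0.631698 = 2.65187 mol/L.

2.652 mol/L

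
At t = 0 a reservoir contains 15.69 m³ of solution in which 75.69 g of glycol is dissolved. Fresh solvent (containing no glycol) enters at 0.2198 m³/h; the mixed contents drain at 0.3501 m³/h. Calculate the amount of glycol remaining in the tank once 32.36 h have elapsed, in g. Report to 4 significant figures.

Let m(t) be the amount of glycol. Volume: V(t) = V₀ + (Q_in − Q_out) t = 15.69 − 0.130300 t; V(32.36) = 11.4735 m³.
Species balance (pure solvent in): dm/dt = −Q_out · m/V(t).
Separate: dm/m = −Q_out dt/V(t) ⇒ ln(m/m₀) = −(Q_out/(Q_in−Q_out)) ln(V/V₀).
m = m₀ (V₀/V)^(Q_out/(Q_in−Q_out)) = 75.69 × (15.69/11.4735)^(-2.68688) = 32.6451 g.

32.65 g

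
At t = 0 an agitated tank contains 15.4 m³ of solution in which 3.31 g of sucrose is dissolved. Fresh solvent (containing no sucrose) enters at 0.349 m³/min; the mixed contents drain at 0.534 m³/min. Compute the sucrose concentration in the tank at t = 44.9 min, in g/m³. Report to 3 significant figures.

0.0498 g/m³

Let m(t) be the amount of sucrose. Volume: V(t) = V₀ + (Q_in − Q_out) t = 15.4 − 0.18500 t; V(44.9) = 7.0935 m³.
Solute balance: dm/dt = 0 − Q_out C = −Q_out m/V(t).
dm/m = −Q_out dt/(V₀ − 0.18500 t); integrating gives ln(m/m₀) = −(Q_out/(Q_in−Q_out)) ln(V/V₀).
m = m₀ (V₀/V)^(Q_out/(Q_in−Q_out)) = 3.31 × (15.4/7.0935)^(-2.8865) = 0.35323 g.
C = m/V = 0.35323/7.0935 = 0.049797 g/m³.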